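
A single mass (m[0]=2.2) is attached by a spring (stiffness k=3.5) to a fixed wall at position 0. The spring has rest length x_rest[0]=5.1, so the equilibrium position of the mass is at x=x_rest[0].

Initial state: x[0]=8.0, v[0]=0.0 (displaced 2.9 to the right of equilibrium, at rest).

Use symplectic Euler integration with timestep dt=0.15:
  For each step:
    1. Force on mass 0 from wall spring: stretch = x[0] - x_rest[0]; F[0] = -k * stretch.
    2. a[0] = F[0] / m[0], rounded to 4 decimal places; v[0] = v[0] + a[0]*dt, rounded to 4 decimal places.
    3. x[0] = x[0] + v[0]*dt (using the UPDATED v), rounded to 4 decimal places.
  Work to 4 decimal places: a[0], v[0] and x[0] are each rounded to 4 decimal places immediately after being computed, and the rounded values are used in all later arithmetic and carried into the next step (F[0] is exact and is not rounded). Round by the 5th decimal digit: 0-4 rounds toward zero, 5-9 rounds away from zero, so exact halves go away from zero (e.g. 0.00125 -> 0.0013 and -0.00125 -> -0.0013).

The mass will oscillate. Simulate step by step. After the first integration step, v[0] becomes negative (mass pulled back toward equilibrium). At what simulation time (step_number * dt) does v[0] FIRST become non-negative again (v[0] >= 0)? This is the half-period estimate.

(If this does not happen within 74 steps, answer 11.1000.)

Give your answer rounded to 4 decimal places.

Step 0: x=[8.0000] v=[0.0000]
Step 1: x=[7.8962] v=[-0.6920]
Step 2: x=[7.6923] v=[-1.3593]
Step 3: x=[7.3956] v=[-1.9779]
Step 4: x=[7.0167] v=[-2.5257]
Step 5: x=[6.5692] v=[-2.9831]
Step 6: x=[6.0691] v=[-3.3337]
Step 7: x=[5.5344] v=[-3.5650]
Step 8: x=[4.9841] v=[-3.6687]
Step 9: x=[4.4380] v=[-3.6410]
Step 10: x=[3.9156] v=[-3.4830]
Step 11: x=[3.4355] v=[-3.2004]
Step 12: x=[3.0150] v=[-2.8032]
Step 13: x=[2.6691] v=[-2.3057]
Step 14: x=[2.4103] v=[-1.7256]
Step 15: x=[2.2477] v=[-1.0837]
Step 16: x=[2.1873] v=[-0.4030]
Step 17: x=[2.2311] v=[0.2921]
First v>=0 after going negative at step 17, time=2.5500

Answer: 2.5500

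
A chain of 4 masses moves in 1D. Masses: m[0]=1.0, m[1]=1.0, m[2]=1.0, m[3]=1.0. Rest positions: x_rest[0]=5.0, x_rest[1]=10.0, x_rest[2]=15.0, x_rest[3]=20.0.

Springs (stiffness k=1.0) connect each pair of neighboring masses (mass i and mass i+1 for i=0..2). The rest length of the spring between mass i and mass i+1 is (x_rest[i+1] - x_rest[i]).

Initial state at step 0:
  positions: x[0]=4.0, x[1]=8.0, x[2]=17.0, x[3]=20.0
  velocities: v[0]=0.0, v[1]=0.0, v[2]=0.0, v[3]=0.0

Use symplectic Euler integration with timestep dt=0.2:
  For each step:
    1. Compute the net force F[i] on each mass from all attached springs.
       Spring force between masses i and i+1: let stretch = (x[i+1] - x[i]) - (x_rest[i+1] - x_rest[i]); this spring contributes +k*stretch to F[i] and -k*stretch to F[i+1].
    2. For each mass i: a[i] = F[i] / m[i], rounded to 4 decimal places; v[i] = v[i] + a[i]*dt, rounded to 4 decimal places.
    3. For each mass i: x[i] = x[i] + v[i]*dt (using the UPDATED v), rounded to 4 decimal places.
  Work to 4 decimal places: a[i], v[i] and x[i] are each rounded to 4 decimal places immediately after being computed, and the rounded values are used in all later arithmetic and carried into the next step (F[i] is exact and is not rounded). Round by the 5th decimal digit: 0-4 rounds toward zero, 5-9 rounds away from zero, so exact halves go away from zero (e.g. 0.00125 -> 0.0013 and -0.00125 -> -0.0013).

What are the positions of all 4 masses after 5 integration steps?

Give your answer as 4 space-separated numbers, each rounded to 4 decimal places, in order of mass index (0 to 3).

Answer: 3.6966 10.1491 14.3559 20.7983

Derivation:
Step 0: x=[4.0000 8.0000 17.0000 20.0000] v=[0.0000 0.0000 0.0000 0.0000]
Step 1: x=[3.9600 8.2000 16.7600 20.0800] v=[-0.2000 1.0000 -1.2000 0.4000]
Step 2: x=[3.8896 8.5728 16.3104 20.2272] v=[-0.3520 1.8640 -2.2480 0.7360]
Step 3: x=[3.8065 9.0678 15.7080 20.4177] v=[-0.4154 2.4749 -3.0122 0.9526]
Step 4: x=[3.7339 9.6179 15.0283 20.6198] v=[-0.3631 2.7507 -3.3983 1.0107]
Step 5: x=[3.6966 10.1491 14.3559 20.7983] v=[-0.1863 2.6560 -3.3621 0.8924]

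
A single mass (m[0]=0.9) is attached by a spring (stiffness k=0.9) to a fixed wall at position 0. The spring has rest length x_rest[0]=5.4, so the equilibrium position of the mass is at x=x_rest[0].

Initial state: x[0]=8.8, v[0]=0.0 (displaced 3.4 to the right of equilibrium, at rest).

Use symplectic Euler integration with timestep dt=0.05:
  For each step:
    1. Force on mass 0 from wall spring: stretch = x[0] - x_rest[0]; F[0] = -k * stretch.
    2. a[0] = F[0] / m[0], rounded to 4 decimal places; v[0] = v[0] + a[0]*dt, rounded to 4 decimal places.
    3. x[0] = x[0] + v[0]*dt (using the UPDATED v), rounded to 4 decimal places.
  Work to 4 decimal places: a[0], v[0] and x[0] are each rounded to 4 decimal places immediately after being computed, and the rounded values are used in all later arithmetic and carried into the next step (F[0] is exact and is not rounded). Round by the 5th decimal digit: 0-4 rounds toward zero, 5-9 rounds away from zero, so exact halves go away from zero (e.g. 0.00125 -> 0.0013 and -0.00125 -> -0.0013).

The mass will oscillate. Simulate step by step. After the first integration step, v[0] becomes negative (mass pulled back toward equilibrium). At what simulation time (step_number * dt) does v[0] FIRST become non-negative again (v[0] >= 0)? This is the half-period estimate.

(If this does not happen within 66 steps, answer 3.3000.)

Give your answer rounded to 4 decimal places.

Step 0: x=[8.8000] v=[0.0000]
Step 1: x=[8.7915] v=[-0.1700]
Step 2: x=[8.7745] v=[-0.3396]
Step 3: x=[8.7491] v=[-0.5083]
Step 4: x=[8.7153] v=[-0.6758]
Step 5: x=[8.6732] v=[-0.8416]
Step 6: x=[8.6229] v=[-1.0053]
Step 7: x=[8.5646] v=[-1.1664]
Step 8: x=[8.4984] v=[-1.3246]
Step 9: x=[8.4244] v=[-1.4795]
Step 10: x=[8.3429] v=[-1.6307]
Step 11: x=[8.2540] v=[-1.7778]
Step 12: x=[8.1580] v=[-1.9205]
Step 13: x=[8.0551] v=[-2.0584]
Step 14: x=[7.9455] v=[-2.1912]
Step 15: x=[7.8296] v=[-2.3185]
Step 16: x=[7.7076] v=[-2.4400]
Step 17: x=[7.5798] v=[-2.5554]
Step 18: x=[7.4466] v=[-2.6644]
Step 19: x=[7.3083] v=[-2.7667]
Step 20: x=[7.1652] v=[-2.8621]
Step 21: x=[7.0177] v=[-2.9504]
Step 22: x=[6.8661] v=[-3.0313]
Step 23: x=[6.7109] v=[-3.1046]
Step 24: x=[6.5524] v=[-3.1701]
Step 25: x=[6.3910] v=[-3.2277]
Step 26: x=[6.2271] v=[-3.2773]
Step 27: x=[6.0612] v=[-3.3187]
Step 28: x=[5.8936] v=[-3.3518]
Step 29: x=[5.7248] v=[-3.3765]
Step 30: x=[5.5552] v=[-3.3927]
Step 31: x=[5.3852] v=[-3.4005]
Step 32: x=[5.2152] v=[-3.3998]
Step 33: x=[5.0457] v=[-3.3906]
Step 34: x=[4.8771] v=[-3.3729]
Step 35: x=[4.7098] v=[-3.3468]
Step 36: x=[4.5442] v=[-3.3123]
Step 37: x=[4.3807] v=[-3.2695]
Step 38: x=[4.2198] v=[-3.2185]
Step 39: x=[4.0618] v=[-3.1595]
Step 40: x=[3.9072] v=[-3.0926]
Step 41: x=[3.7563] v=[-3.0180]
Step 42: x=[3.6095] v=[-2.9358]
Step 43: x=[3.4672] v=[-2.8463]
Step 44: x=[3.3297] v=[-2.7497]
Step 45: x=[3.1974] v=[-2.6462]
Step 46: x=[3.0706] v=[-2.5361]
Step 47: x=[2.9496] v=[-2.4196]
Step 48: x=[2.8347] v=[-2.2971]
Step 49: x=[2.7263] v=[-2.1688]
Step 50: x=[2.6245] v=[-2.0351]
Step 51: x=[2.5297] v=[-1.8963]
Step 52: x=[2.4421] v=[-1.7528]
Step 53: x=[2.3619] v=[-1.6049]
Step 54: x=[2.2893] v=[-1.4530]
Step 55: x=[2.2244] v=[-1.2975]
Step 56: x=[2.1675] v=[-1.1387]
Step 57: x=[2.1186] v=[-0.9771]
Step 58: x=[2.0780] v=[-0.8130]
Step 59: x=[2.0457] v=[-0.6469]
Step 60: x=[2.0217] v=[-0.4792]
Step 61: x=[2.0062] v=[-0.3103]
Step 62: x=[1.9992] v=[-0.1406]
Step 63: x=[2.0007] v=[0.0294]
First v>=0 after going negative at step 63, time=3.1500

Answer: 3.1500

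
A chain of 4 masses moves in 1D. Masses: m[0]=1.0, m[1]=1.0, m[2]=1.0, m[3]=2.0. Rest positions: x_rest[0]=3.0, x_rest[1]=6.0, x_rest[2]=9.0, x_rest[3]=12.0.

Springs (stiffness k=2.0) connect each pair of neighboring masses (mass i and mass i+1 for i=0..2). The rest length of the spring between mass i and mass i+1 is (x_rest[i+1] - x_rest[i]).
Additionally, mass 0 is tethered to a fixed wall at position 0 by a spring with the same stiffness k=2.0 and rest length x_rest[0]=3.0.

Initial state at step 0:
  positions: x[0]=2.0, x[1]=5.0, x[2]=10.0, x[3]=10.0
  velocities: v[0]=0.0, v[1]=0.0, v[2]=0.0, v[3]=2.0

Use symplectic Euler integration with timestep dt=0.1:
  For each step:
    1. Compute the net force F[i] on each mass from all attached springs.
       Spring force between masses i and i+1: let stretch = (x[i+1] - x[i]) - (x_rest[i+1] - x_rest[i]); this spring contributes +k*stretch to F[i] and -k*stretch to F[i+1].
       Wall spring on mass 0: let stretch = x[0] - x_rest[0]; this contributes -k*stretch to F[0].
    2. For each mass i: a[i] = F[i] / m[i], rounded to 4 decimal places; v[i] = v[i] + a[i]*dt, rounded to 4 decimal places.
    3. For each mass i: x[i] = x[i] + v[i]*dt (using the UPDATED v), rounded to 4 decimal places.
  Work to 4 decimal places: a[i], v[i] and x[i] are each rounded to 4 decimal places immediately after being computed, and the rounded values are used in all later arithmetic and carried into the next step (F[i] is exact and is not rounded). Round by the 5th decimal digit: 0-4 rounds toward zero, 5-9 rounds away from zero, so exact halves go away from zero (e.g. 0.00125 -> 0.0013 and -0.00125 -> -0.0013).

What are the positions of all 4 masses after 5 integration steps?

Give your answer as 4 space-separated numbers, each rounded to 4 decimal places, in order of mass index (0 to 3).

Answer: 2.2982 5.4961 8.7565 11.3676

Derivation:
Step 0: x=[2.0000 5.0000 10.0000 10.0000] v=[0.0000 0.0000 0.0000 2.0000]
Step 1: x=[2.0200 5.0400 9.9000 10.2300] v=[0.2000 0.4000 -1.0000 2.3000]
Step 2: x=[2.0600 5.1168 9.7094 10.4867] v=[0.4000 0.7680 -1.9060 2.5670]
Step 3: x=[2.1199 5.2243 9.4425 10.7656] v=[0.5994 1.0752 -2.6691 2.7893]
Step 4: x=[2.1995 5.3541 9.1177 11.0613] v=[0.7963 1.2980 -3.2481 2.9570]
Step 5: x=[2.2982 5.4961 8.7565 11.3676] v=[0.9873 1.4198 -3.6121 3.0626]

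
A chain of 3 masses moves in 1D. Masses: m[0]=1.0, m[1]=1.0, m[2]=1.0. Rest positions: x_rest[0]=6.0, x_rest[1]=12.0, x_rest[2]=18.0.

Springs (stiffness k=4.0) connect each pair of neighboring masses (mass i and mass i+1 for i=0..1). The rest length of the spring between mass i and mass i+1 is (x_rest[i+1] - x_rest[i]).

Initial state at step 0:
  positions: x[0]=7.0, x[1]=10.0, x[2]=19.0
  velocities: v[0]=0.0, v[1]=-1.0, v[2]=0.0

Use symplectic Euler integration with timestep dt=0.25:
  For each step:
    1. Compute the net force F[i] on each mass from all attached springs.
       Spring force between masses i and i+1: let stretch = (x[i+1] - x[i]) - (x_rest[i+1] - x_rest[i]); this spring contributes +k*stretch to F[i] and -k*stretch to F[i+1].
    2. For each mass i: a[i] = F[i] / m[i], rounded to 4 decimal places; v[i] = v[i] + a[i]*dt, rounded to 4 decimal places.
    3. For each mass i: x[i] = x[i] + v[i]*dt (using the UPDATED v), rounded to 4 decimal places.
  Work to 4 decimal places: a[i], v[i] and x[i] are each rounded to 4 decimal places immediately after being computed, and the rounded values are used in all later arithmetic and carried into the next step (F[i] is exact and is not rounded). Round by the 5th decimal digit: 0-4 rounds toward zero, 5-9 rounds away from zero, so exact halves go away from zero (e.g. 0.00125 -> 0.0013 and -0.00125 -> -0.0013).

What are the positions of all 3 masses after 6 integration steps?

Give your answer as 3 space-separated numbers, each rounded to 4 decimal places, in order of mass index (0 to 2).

Answer: 6.4093 9.6817 18.4093

Derivation:
Step 0: x=[7.0000 10.0000 19.0000] v=[0.0000 -1.0000 0.0000]
Step 1: x=[6.2500 11.2500 18.2500] v=[-3.0000 5.0000 -3.0000]
Step 2: x=[5.2500 13.0000 17.2500] v=[-4.0000 7.0000 -4.0000]
Step 3: x=[4.6875 13.8750 16.6875] v=[-2.2500 3.5000 -2.2500]
Step 4: x=[4.9219 13.1563 16.9219] v=[0.9375 -2.8750 0.9375]
Step 5: x=[5.7149 11.3204 17.7149] v=[3.1719 -7.3438 3.1719]
Step 6: x=[6.4093 9.6817 18.4093] v=[2.7774 -6.5548 2.7774]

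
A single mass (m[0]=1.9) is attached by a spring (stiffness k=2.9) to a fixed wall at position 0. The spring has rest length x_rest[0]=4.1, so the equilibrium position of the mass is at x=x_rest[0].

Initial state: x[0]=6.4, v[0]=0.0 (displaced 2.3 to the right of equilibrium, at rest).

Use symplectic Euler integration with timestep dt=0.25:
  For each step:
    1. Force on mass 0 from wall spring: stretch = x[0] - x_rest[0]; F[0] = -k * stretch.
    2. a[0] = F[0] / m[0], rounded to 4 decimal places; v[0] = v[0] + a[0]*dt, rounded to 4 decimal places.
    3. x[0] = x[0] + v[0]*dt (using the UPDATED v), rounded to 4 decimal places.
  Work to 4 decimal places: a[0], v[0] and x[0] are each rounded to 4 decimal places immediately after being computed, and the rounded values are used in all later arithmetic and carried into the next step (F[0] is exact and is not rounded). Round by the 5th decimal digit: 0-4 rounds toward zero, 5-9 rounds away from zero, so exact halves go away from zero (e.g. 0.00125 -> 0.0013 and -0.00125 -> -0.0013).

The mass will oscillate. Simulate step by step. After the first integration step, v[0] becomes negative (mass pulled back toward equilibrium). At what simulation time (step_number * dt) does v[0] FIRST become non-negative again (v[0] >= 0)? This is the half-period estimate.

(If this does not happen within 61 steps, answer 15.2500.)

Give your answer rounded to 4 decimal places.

Step 0: x=[6.4000] v=[0.0000]
Step 1: x=[6.1806] v=[-0.8776]
Step 2: x=[5.7627] v=[-1.6715]
Step 3: x=[5.1862] v=[-2.3060]
Step 4: x=[4.5061] v=[-2.7205]
Step 5: x=[3.7872] v=[-2.8755]
Step 6: x=[3.0982] v=[-2.7562]
Step 7: x=[2.5047] v=[-2.3739]
Step 8: x=[2.0634] v=[-1.7652]
Step 9: x=[1.8164] v=[-0.9881]
Step 10: x=[1.7872] v=[-0.1167]
Step 11: x=[1.9787] v=[0.7658]
First v>=0 after going negative at step 11, time=2.7500

Answer: 2.7500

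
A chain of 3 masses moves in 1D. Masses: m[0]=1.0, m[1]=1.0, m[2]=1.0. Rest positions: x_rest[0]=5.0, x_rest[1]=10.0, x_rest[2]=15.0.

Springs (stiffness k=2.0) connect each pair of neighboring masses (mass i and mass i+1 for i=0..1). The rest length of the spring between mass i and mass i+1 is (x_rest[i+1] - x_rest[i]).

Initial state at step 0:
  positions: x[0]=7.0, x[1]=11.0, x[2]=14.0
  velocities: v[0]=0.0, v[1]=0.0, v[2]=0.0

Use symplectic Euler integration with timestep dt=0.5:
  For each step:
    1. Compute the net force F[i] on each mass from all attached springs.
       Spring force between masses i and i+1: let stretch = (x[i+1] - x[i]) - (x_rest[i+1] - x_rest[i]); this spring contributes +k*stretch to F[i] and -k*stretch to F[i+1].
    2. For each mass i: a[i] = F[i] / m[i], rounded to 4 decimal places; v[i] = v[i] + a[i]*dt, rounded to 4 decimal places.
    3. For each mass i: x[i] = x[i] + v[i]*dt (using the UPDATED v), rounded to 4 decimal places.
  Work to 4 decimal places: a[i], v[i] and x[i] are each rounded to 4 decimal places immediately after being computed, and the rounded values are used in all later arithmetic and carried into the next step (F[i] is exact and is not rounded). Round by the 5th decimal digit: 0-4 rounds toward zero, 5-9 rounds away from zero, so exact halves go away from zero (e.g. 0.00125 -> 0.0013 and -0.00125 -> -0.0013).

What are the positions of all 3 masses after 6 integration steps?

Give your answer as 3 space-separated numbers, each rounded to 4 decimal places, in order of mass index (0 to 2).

Step 0: x=[7.0000 11.0000 14.0000] v=[0.0000 0.0000 0.0000]
Step 1: x=[6.5000 10.5000 15.0000] v=[-1.0000 -1.0000 2.0000]
Step 2: x=[5.5000 10.2500 16.2500] v=[-2.0000 -0.5000 2.5000]
Step 3: x=[4.3750 10.6250 17.0000] v=[-2.2500 0.7500 1.5000]
Step 4: x=[3.8750 11.0625 17.0625] v=[-1.0000 0.8750 0.1250]
Step 5: x=[4.4688 10.9063 16.6250] v=[1.1875 -0.3125 -0.8750]
Step 6: x=[5.7813 10.3907 15.8282] v=[2.6250 -1.0313 -1.5937]

Answer: 5.7813 10.3907 15.8282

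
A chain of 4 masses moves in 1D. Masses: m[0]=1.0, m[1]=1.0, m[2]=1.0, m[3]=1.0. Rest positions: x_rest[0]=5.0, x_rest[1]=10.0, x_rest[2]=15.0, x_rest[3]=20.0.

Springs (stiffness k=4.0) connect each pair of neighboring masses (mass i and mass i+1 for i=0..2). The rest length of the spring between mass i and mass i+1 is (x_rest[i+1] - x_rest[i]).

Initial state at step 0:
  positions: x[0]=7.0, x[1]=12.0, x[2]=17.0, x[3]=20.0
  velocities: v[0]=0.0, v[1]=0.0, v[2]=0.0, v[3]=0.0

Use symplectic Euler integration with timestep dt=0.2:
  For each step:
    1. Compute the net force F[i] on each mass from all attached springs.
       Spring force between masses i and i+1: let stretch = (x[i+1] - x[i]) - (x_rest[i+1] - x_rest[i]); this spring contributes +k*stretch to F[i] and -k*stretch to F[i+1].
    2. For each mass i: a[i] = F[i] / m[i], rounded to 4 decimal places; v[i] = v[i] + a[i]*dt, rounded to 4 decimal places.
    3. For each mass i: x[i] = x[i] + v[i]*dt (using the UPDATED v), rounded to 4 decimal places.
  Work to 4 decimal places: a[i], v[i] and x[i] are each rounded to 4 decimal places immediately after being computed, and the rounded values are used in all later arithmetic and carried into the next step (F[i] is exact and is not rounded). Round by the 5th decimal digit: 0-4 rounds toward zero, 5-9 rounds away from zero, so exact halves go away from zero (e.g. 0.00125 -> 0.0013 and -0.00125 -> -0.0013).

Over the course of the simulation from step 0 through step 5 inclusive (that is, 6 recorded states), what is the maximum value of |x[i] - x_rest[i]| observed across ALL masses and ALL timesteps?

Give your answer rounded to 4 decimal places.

Step 0: x=[7.0000 12.0000 17.0000 20.0000] v=[0.0000 0.0000 0.0000 0.0000]
Step 1: x=[7.0000 12.0000 16.6800 20.3200] v=[0.0000 0.0000 -1.6000 1.6000]
Step 2: x=[7.0000 11.9488 16.1936 20.8576] v=[0.0000 -0.2560 -2.4320 2.6880]
Step 3: x=[6.9918 11.7850 15.7743 21.4490] v=[-0.0410 -0.8192 -2.0966 2.9568]
Step 4: x=[6.9505 11.4925 15.6246 21.9324] v=[-0.2064 -1.4623 -0.7483 2.4170]
Step 5: x=[6.8359 11.1345 15.8231 22.2066] v=[-0.5728 -1.7902 0.9923 1.3708]
Max displacement = 2.2066

Answer: 2.2066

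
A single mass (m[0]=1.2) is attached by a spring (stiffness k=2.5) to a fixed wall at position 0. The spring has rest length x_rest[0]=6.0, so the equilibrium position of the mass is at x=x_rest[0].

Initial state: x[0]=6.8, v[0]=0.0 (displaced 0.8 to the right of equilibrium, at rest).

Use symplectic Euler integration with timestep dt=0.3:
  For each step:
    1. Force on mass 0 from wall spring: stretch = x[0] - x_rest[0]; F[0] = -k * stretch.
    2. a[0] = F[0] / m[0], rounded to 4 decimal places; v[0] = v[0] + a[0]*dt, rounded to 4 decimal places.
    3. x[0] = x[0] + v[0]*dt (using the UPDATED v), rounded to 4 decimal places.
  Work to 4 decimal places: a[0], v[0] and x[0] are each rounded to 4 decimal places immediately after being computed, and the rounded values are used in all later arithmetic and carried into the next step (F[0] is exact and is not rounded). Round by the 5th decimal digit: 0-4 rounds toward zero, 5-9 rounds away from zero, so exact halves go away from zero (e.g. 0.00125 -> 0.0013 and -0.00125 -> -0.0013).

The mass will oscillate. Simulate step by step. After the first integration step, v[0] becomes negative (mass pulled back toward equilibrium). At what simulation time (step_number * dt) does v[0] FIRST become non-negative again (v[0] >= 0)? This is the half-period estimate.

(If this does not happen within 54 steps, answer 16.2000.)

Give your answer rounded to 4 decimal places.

Step 0: x=[6.8000] v=[0.0000]
Step 1: x=[6.6500] v=[-0.5000]
Step 2: x=[6.3781] v=[-0.9063]
Step 3: x=[6.0353] v=[-1.1426]
Step 4: x=[5.6859] v=[-1.1647]
Step 5: x=[5.3954] v=[-0.9684]
Step 6: x=[5.2183] v=[-0.5905]
Step 7: x=[5.1877] v=[-0.1020]
Step 8: x=[5.3094] v=[0.4057]
First v>=0 after going negative at step 8, time=2.4000

Answer: 2.4000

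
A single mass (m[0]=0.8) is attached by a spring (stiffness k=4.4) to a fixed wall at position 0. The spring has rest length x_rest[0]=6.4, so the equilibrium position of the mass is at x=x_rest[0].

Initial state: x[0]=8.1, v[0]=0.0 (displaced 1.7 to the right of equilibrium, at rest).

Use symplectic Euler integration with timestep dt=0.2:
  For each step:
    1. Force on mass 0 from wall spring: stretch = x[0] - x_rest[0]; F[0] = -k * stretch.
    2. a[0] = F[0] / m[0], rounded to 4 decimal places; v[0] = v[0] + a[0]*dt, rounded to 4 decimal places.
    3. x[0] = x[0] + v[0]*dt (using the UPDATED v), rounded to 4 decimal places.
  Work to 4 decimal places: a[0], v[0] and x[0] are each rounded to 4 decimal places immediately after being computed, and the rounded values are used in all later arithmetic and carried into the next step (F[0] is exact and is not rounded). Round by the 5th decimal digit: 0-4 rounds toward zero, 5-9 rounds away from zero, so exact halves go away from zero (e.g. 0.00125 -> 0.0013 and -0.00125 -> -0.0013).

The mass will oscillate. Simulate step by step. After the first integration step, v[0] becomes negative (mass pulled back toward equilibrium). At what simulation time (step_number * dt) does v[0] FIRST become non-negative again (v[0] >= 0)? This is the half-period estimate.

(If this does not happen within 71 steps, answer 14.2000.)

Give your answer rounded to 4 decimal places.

Answer: 1.4000

Derivation:
Step 0: x=[8.1000] v=[0.0000]
Step 1: x=[7.7260] v=[-1.8700]
Step 2: x=[7.0603] v=[-3.3286]
Step 3: x=[6.2493] v=[-4.0549]
Step 4: x=[5.4715] v=[-3.8891]
Step 5: x=[4.8980] v=[-2.8677]
Step 6: x=[4.6549] v=[-1.2155]
Step 7: x=[4.7957] v=[0.7041]
First v>=0 after going negative at step 7, time=1.4000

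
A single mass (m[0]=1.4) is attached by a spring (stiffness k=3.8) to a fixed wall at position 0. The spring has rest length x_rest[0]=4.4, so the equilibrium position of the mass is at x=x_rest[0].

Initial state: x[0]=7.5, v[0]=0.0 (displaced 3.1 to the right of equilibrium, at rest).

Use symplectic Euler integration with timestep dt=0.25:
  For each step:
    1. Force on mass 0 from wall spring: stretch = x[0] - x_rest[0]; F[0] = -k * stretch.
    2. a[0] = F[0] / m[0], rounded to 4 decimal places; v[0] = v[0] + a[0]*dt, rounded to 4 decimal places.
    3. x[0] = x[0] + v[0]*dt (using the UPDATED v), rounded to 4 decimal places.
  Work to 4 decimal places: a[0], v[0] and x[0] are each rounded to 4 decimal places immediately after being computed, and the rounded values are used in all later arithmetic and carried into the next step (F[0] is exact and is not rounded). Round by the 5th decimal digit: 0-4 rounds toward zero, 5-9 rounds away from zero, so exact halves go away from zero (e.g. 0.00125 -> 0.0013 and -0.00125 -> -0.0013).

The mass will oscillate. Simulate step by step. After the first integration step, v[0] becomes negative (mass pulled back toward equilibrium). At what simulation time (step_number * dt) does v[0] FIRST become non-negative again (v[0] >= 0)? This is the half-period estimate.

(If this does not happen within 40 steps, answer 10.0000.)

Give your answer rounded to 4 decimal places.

Answer: 2.0000

Derivation:
Step 0: x=[7.5000] v=[0.0000]
Step 1: x=[6.9741] v=[-2.1036]
Step 2: x=[6.0115] v=[-3.8503]
Step 3: x=[4.7756] v=[-4.9438]
Step 4: x=[3.4759] v=[-5.1987]
Step 5: x=[2.3330] v=[-4.5716]
Step 6: x=[1.5408] v=[-3.1690]
Step 7: x=[1.2336] v=[-1.2288]
Step 8: x=[1.4636] v=[0.9198]
First v>=0 after going negative at step 8, time=2.0000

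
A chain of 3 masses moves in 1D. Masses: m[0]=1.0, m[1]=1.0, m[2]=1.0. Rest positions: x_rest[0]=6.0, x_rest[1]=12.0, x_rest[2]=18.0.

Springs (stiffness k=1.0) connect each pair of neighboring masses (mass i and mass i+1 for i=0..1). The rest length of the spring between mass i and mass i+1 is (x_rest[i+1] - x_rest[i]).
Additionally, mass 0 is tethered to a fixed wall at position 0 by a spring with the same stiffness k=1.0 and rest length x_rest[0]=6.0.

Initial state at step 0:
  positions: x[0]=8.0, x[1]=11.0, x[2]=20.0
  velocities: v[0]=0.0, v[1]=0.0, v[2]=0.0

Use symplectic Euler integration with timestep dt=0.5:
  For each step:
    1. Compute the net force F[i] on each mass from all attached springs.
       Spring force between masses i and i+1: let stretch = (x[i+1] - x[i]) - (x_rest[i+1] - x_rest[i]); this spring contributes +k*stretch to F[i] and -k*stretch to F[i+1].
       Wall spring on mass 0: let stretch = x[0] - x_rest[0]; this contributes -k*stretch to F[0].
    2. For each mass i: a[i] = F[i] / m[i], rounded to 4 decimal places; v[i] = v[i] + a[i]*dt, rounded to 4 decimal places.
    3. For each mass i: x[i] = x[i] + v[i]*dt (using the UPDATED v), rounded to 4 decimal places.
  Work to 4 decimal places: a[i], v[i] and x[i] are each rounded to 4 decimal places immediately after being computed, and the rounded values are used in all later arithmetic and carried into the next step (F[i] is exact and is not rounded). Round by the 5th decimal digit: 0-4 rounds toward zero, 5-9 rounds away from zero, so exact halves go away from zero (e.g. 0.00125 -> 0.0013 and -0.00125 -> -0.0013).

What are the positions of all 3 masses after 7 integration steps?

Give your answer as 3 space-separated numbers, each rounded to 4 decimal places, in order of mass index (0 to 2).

Step 0: x=[8.0000 11.0000 20.0000] v=[0.0000 0.0000 0.0000]
Step 1: x=[6.7500 12.5000 19.2500] v=[-2.5000 3.0000 -1.5000]
Step 2: x=[5.2500 14.2500 18.3125] v=[-3.0000 3.5000 -1.8750]
Step 3: x=[4.6875 14.7657 17.8594] v=[-1.1250 1.0313 -0.9063]
Step 4: x=[5.4727 13.5352 18.1329] v=[1.5704 -2.4610 0.5469]
Step 5: x=[6.9054 11.4385 18.7570] v=[2.8653 -4.1934 1.2481]
Step 6: x=[7.7450 10.0382 19.0515] v=[1.6792 -2.8007 0.5889]
Step 7: x=[7.2217 10.3179 18.5926] v=[-1.0467 0.5594 -0.9178]

Answer: 7.2217 10.3179 18.5926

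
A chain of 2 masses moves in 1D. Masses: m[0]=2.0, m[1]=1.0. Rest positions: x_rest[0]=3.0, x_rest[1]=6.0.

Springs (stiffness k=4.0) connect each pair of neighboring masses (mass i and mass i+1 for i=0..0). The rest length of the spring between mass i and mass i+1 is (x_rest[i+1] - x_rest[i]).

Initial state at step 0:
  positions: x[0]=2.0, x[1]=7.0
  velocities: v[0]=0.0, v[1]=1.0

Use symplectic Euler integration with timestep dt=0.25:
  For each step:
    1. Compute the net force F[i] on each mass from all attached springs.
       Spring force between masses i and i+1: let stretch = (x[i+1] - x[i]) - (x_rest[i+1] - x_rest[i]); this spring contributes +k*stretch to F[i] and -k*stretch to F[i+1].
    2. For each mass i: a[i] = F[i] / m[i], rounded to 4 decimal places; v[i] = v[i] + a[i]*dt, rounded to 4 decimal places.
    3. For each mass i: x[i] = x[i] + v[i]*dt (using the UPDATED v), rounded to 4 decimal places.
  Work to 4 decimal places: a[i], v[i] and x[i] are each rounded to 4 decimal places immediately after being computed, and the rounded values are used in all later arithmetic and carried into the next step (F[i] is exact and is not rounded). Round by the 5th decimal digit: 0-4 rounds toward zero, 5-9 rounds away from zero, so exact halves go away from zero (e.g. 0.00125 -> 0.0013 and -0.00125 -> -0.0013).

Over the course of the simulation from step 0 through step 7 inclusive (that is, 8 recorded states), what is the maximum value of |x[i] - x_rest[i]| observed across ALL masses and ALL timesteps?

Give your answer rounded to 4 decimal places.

Answer: 1.2536

Derivation:
Step 0: x=[2.0000 7.0000] v=[0.0000 1.0000]
Step 1: x=[2.2500 6.7500] v=[1.0000 -1.0000]
Step 2: x=[2.6875 6.1250] v=[1.7500 -2.5000]
Step 3: x=[3.1797 5.3906] v=[1.9688 -2.9375]
Step 4: x=[3.5733 4.8535] v=[1.5743 -2.1484]
Step 5: x=[3.7519 4.7464] v=[0.7144 -0.4286]
Step 6: x=[3.6798 5.1406] v=[-0.2884 1.5769]
Step 7: x=[3.4153 5.9196] v=[-1.0580 3.1161]
Max displacement = 1.2536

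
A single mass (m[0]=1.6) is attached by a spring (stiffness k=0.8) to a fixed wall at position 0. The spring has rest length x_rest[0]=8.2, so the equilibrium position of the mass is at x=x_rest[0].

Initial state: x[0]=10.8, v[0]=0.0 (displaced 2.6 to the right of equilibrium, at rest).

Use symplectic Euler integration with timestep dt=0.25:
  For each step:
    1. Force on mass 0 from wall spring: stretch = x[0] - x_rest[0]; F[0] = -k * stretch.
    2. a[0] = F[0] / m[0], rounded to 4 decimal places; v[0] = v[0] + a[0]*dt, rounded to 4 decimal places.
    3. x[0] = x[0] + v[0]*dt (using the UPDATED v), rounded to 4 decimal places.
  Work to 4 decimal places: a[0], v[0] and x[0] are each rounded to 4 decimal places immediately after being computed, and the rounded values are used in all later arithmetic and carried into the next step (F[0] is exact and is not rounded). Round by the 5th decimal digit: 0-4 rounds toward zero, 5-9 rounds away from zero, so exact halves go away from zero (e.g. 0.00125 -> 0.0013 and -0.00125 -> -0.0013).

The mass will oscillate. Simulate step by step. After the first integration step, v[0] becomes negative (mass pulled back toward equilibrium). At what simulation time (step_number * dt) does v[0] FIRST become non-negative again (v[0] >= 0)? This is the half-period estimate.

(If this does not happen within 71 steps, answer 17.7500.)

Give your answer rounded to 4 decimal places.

Answer: 4.5000

Derivation:
Step 0: x=[10.8000] v=[0.0000]
Step 1: x=[10.7188] v=[-0.3250]
Step 2: x=[10.5588] v=[-0.6399]
Step 3: x=[10.3251] v=[-0.9348]
Step 4: x=[10.0250] v=[-1.2005]
Step 5: x=[9.6679] v=[-1.4286]
Step 6: x=[9.2649] v=[-1.6121]
Step 7: x=[8.8286] v=[-1.7452]
Step 8: x=[8.3727] v=[-1.8238]
Step 9: x=[7.9114] v=[-1.8454]
Step 10: x=[7.4591] v=[-1.8093]
Step 11: x=[7.0299] v=[-1.7167]
Step 12: x=[6.6373] v=[-1.5704]
Step 13: x=[6.2935] v=[-1.3751]
Step 14: x=[6.0093] v=[-1.1368]
Step 15: x=[5.7936] v=[-0.8630]
Step 16: x=[5.6531] v=[-0.5622]
Step 17: x=[5.5922] v=[-0.2438]
Step 18: x=[5.6128] v=[0.0822]
First v>=0 after going negative at step 18, time=4.5000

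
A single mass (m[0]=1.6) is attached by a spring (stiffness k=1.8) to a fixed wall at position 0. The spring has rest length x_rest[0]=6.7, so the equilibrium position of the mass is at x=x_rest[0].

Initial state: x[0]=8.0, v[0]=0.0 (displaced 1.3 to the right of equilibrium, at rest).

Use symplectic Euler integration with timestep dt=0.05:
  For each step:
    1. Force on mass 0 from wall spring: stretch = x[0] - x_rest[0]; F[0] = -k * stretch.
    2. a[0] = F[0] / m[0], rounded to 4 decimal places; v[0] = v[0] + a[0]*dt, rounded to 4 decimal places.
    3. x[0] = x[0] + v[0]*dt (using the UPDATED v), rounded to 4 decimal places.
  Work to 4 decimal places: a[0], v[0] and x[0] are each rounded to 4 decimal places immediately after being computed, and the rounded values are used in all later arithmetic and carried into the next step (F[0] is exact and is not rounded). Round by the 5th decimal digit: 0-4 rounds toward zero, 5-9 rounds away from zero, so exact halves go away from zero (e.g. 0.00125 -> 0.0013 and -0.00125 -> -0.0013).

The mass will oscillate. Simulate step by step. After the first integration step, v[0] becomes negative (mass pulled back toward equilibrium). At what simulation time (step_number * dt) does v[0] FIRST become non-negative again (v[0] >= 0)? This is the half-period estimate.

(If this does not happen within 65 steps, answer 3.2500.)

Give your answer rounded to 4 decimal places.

Answer: 3.0000

Derivation:
Step 0: x=[8.0000] v=[0.0000]
Step 1: x=[7.9963] v=[-0.0731]
Step 2: x=[7.9890] v=[-0.1460]
Step 3: x=[7.9781] v=[-0.2185]
Step 4: x=[7.9636] v=[-0.2904]
Step 5: x=[7.9455] v=[-0.3615]
Step 6: x=[7.9239] v=[-0.4316]
Step 7: x=[7.8989] v=[-0.5004]
Step 8: x=[7.8705] v=[-0.5678]
Step 9: x=[7.8388] v=[-0.6336]
Step 10: x=[7.8039] v=[-0.6977]
Step 11: x=[7.7659] v=[-0.7598]
Step 12: x=[7.7249] v=[-0.8198]
Step 13: x=[7.6810] v=[-0.8775]
Step 14: x=[7.6344] v=[-0.9327]
Step 15: x=[7.5851] v=[-0.9853]
Step 16: x=[7.5333] v=[-1.0351]
Step 17: x=[7.4792] v=[-1.0820]
Step 18: x=[7.4229] v=[-1.1258]
Step 19: x=[7.3646] v=[-1.1665]
Step 20: x=[7.3044] v=[-1.2039]
Step 21: x=[7.2425] v=[-1.2379]
Step 22: x=[7.1791] v=[-1.2684]
Step 23: x=[7.1143] v=[-1.2954]
Step 24: x=[7.0484] v=[-1.3187]
Step 25: x=[6.9815] v=[-1.3383]
Step 26: x=[6.9138] v=[-1.3541]
Step 27: x=[6.8455] v=[-1.3661]
Step 28: x=[6.7768] v=[-1.3743]
Step 29: x=[6.7079] v=[-1.3786]
Step 30: x=[6.6390] v=[-1.3790]
Step 31: x=[6.5702] v=[-1.3756]
Step 32: x=[6.5018] v=[-1.3683]
Step 33: x=[6.4339] v=[-1.3572]
Step 34: x=[6.3668] v=[-1.3422]
Step 35: x=[6.3006] v=[-1.3235]
Step 36: x=[6.2356] v=[-1.3010]
Step 37: x=[6.1719] v=[-1.2749]
Step 38: x=[6.1096] v=[-1.2452]
Step 39: x=[6.0490] v=[-1.2120]
Step 40: x=[5.9902] v=[-1.1754]
Step 41: x=[5.9334] v=[-1.1355]
Step 42: x=[5.8788] v=[-1.0924]
Step 43: x=[5.8265] v=[-1.0462]
Step 44: x=[5.7766] v=[-0.9971]
Step 45: x=[5.7293] v=[-0.9452]
Step 46: x=[5.6848] v=[-0.8906]
Step 47: x=[5.6431] v=[-0.8335]
Step 48: x=[5.6044] v=[-0.7741]
Step 49: x=[5.5688] v=[-0.7125]
Step 50: x=[5.5364] v=[-0.6489]
Step 51: x=[5.5072] v=[-0.5834]
Step 52: x=[5.4814] v=[-0.5163]
Step 53: x=[5.4590] v=[-0.4478]
Step 54: x=[5.4401] v=[-0.3780]
Step 55: x=[5.4247] v=[-0.3071]
Step 56: x=[5.4129] v=[-0.2354]
Step 57: x=[5.4048] v=[-0.1630]
Step 58: x=[5.4003] v=[-0.0901]
Step 59: x=[5.3995] v=[-0.0170]
Step 60: x=[5.4023] v=[0.0562]
First v>=0 after going negative at step 60, time=3.0000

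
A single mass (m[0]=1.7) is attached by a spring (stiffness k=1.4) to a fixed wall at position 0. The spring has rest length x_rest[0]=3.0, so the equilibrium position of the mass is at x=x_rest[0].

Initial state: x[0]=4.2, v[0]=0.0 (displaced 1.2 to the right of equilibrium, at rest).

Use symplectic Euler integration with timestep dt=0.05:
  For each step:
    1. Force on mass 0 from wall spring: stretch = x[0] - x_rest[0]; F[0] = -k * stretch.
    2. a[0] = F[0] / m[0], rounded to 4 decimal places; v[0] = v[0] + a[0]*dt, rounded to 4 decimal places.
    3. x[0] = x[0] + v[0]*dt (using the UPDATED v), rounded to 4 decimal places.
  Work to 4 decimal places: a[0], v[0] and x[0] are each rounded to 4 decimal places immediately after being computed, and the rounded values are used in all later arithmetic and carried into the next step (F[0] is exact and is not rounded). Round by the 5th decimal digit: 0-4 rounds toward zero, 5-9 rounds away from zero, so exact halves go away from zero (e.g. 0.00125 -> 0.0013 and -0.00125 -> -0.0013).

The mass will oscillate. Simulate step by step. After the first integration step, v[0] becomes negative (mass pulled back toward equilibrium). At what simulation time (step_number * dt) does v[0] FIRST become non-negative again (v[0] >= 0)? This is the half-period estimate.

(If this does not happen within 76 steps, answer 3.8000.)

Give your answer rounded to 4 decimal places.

Step 0: x=[4.2000] v=[0.0000]
Step 1: x=[4.1975] v=[-0.0494]
Step 2: x=[4.1926] v=[-0.0987]
Step 3: x=[4.1852] v=[-0.1478]
Step 4: x=[4.1754] v=[-0.1966]
Step 5: x=[4.1632] v=[-0.2450]
Step 6: x=[4.1486] v=[-0.2929]
Step 7: x=[4.1316] v=[-0.3402]
Step 8: x=[4.1123] v=[-0.3868]
Step 9: x=[4.0907] v=[-0.4326]
Step 10: x=[4.0668] v=[-0.4775]
Step 11: x=[4.0407] v=[-0.5214]
Step 12: x=[4.0125] v=[-0.5643]
Step 13: x=[3.9822] v=[-0.6060]
Step 14: x=[3.9499] v=[-0.6464]
Step 15: x=[3.9156] v=[-0.6855]
Step 16: x=[3.8794] v=[-0.7232]
Step 17: x=[3.8414] v=[-0.7594]
Step 18: x=[3.8017] v=[-0.7940]
Step 19: x=[3.7604] v=[-0.8270]
Step 20: x=[3.7175] v=[-0.8583]
Step 21: x=[3.6731] v=[-0.8878]
Step 22: x=[3.6273] v=[-0.9155]
Step 23: x=[3.5802] v=[-0.9413]
Step 24: x=[3.5319] v=[-0.9652]
Step 25: x=[3.4825] v=[-0.9871]
Step 26: x=[3.4322] v=[-1.0070]
Step 27: x=[3.3810] v=[-1.0248]
Step 28: x=[3.3290] v=[-1.0405]
Step 29: x=[3.2763] v=[-1.0540]
Step 30: x=[3.2230] v=[-1.0654]
Step 31: x=[3.1693] v=[-1.0746]
Step 32: x=[3.1152] v=[-1.0816]
Step 33: x=[3.0609] v=[-1.0863]
Step 34: x=[3.0065] v=[-1.0888]
Step 35: x=[2.9520] v=[-1.0891]
Step 36: x=[2.8976] v=[-1.0871]
Step 37: x=[2.8435] v=[-1.0829]
Step 38: x=[2.7897] v=[-1.0765]
Step 39: x=[2.7363] v=[-1.0678]
Step 40: x=[2.6835] v=[-1.0569]
Step 41: x=[2.6313] v=[-1.0439]
Step 42: x=[2.5799] v=[-1.0287]
Step 43: x=[2.5293] v=[-1.0114]
Step 44: x=[2.4797] v=[-0.9920]
Step 45: x=[2.4312] v=[-0.9706]
Step 46: x=[2.3838] v=[-0.9472]
Step 47: x=[2.3377] v=[-0.9218]
Step 48: x=[2.2930] v=[-0.8945]
Step 49: x=[2.2497] v=[-0.8654]
Step 50: x=[2.2080] v=[-0.8345]
Step 51: x=[2.1679] v=[-0.8019]
Step 52: x=[2.1295] v=[-0.7676]
Step 53: x=[2.0929] v=[-0.7318]
Step 54: x=[2.0582] v=[-0.6945]
Step 55: x=[2.0254] v=[-0.6557]
Step 56: x=[1.9946] v=[-0.6156]
Step 57: x=[1.9659] v=[-0.5742]
Step 58: x=[1.9393] v=[-0.5316]
Step 59: x=[1.9149] v=[-0.4879]
Step 60: x=[1.8927] v=[-0.4432]
Step 61: x=[1.8728] v=[-0.3976]
Step 62: x=[1.8552] v=[-0.3512]
Step 63: x=[1.8400] v=[-0.3041]
Step 64: x=[1.8272] v=[-0.2563]
Step 65: x=[1.8168] v=[-0.2080]
Step 66: x=[1.8088] v=[-0.1593]
Step 67: x=[1.8033] v=[-0.1103]
Step 68: x=[1.8003] v=[-0.0610]
Step 69: x=[1.7997] v=[-0.0116]
Step 70: x=[1.8016] v=[0.0378]
First v>=0 after going negative at step 70, time=3.5000

Answer: 3.5000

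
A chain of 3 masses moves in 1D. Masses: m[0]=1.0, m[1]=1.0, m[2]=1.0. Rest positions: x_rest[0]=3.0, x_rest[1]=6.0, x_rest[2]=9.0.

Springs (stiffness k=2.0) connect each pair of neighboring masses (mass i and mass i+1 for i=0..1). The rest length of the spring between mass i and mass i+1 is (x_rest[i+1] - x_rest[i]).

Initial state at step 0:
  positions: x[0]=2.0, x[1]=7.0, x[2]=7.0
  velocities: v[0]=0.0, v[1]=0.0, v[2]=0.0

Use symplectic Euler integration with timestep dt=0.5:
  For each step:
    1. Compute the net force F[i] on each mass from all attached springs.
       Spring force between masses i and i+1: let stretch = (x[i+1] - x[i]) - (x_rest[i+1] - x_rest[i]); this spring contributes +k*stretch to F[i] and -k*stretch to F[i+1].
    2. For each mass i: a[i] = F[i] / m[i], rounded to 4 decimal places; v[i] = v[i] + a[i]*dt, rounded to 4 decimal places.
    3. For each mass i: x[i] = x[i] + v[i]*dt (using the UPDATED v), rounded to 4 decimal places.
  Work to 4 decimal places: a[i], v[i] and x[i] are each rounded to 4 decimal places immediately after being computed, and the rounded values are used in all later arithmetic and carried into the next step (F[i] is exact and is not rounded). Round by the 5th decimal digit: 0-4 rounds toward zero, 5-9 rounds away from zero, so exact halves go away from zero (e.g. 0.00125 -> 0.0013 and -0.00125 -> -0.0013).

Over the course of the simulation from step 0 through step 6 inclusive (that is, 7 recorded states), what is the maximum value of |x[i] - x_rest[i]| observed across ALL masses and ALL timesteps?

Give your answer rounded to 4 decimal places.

Step 0: x=[2.0000 7.0000 7.0000] v=[0.0000 0.0000 0.0000]
Step 1: x=[3.0000 4.5000 8.5000] v=[2.0000 -5.0000 3.0000]
Step 2: x=[3.2500 3.2500 9.5000] v=[0.5000 -2.5000 2.0000]
Step 3: x=[2.0000 5.1250 8.8750] v=[-2.5000 3.7500 -1.2500]
Step 4: x=[0.8125 7.3125 7.8750] v=[-2.3750 4.3750 -2.0000]
Step 5: x=[1.3750 6.5313 8.0938] v=[1.1250 -1.5625 0.4375]
Step 6: x=[3.0157 3.9532 9.0313] v=[3.2813 -5.1563 1.8750]
Max displacement = 2.7500

Answer: 2.7500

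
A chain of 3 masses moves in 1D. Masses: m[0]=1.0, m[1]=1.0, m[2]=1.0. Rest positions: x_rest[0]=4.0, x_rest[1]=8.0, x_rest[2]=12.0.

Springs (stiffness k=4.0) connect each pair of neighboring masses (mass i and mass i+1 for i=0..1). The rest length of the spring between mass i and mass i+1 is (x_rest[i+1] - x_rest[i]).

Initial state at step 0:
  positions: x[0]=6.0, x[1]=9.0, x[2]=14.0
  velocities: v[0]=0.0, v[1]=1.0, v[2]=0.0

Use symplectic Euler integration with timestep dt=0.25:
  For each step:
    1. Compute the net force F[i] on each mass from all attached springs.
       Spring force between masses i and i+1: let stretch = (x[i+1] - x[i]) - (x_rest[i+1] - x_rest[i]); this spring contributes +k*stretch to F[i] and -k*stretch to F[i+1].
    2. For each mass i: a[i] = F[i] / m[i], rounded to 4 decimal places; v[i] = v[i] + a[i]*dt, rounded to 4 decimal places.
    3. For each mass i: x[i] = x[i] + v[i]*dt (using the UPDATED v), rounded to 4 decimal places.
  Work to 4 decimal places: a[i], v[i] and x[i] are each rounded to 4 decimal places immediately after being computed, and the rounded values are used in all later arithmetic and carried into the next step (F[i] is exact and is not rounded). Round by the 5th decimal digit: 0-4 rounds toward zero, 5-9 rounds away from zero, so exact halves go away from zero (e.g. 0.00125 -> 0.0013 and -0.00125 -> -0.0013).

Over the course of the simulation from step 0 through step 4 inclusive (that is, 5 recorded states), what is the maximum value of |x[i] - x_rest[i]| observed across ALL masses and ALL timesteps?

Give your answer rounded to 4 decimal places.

Answer: 2.7500

Derivation:
Step 0: x=[6.0000 9.0000 14.0000] v=[0.0000 1.0000 0.0000]
Step 1: x=[5.7500 9.7500 13.7500] v=[-1.0000 3.0000 -1.0000]
Step 2: x=[5.5000 10.5000 13.5000] v=[-1.0000 3.0000 -1.0000]
Step 3: x=[5.5000 10.7500 13.5000] v=[0.0000 1.0000 0.0000]
Step 4: x=[5.8125 10.3750 13.8125] v=[1.2500 -1.5000 1.2500]
Max displacement = 2.7500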